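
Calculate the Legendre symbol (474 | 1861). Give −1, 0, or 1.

-1

Pull out 2: since 1861 ≡ 5 (mod 8), (2/1861) = -1.
Reciprocity: 237 ≡ 1 and 1861 ≡ 1 (mod 4), so (237/1861) = +(1861/237).
Reduce top mod 237: now compute (202/237).
Pull out 2: since 237 ≡ 5 (mod 8), (2/237) = -1.
Reciprocity: 101 ≡ 1 and 237 ≡ 1 (mod 4), so (101/237) = +(237/101).
Reduce top mod 101: now compute (35/101).
Reciprocity: 35 ≡ 3 and 101 ≡ 1 (mod 4), so (35/101) = +(101/35).
Reduce top mod 35: now compute (31/35).
Reciprocity: 31 ≡ 3 and 35 ≡ 3 (mod 4), so (31/35) = −(35/31).
Reduce top mod 31: now compute (4/31).
Pull out 2^2: since 31 ≡ 7 (mod 8), (2/31) = +1, so (2/31)^2 = +1.
Reached (1/31) = 1. Collecting the sign flips along the way, the symbol is -1.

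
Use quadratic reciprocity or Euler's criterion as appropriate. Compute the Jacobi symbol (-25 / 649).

1

First reduce: -25 ≡ 624 (mod 649).
Pull out 2^4: since 649 ≡ 1 (mod 8), (2/649) = +1, so (2/649)^4 = +1.
Reciprocity: 39 ≡ 3 and 649 ≡ 1 (mod 4), so (39/649) = +(649/39).
Reduce top mod 39: now compute (25/39).
Reciprocity: 25 ≡ 1 and 39 ≡ 3 (mod 4), so (25/39) = +(39/25).
Reduce top mod 25: now compute (14/25).
Pull out 2: since 25 ≡ 1 (mod 8), (2/25) = +1.
Reciprocity: 7 ≡ 3 and 25 ≡ 1 (mod 4), so (7/25) = +(25/7).
Reduce top mod 7: now compute (4/7).
Pull out 2^2: since 7 ≡ 7 (mod 8), (2/7) = +1, so (2/7)^2 = +1.
Reached (1/7) = 1. Collecting the sign flips along the way, the symbol is +1.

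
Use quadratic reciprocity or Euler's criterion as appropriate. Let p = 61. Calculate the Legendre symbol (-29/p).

First reduce: -29 ≡ 32 (mod 61).
Pull out 2^5: since 61 ≡ 5 (mod 8), (2/61) = -1, so (2/61)^5 = -1.
Reached (1/61) = 1. Collecting the sign flips along the way, the symbol is -1.

-1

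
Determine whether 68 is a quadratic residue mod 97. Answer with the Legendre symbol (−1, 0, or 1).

-1

Pull out 2^2: since 97 ≡ 1 (mod 8), (2/97) = +1, so (2/97)^2 = +1.
Reciprocity: 17 ≡ 1 and 97 ≡ 1 (mod 4), so (17/97) = +(97/17).
Reduce top mod 17: now compute (12/17).
Pull out 2^2: since 17 ≡ 1 (mod 8), (2/17) = +1, so (2/17)^2 = +1.
Reciprocity: 3 ≡ 3 and 17 ≡ 1 (mod 4), so (3/17) = +(17/3).
Reduce top mod 3: now compute (2/3).
Pull out 2: since 3 ≡ 3 (mod 8), (2/3) = -1.
Reached (1/3) = 1. Collecting the sign flips along the way, the symbol is -1.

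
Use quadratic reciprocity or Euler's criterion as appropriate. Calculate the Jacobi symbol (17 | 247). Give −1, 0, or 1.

1

Reciprocity: 17 ≡ 1 and 247 ≡ 3 (mod 4), so (17/247) = +(247/17).
Reduce top mod 17: now compute (9/17).
Reciprocity: 9 ≡ 1 and 17 ≡ 1 (mod 4), so (9/17) = +(17/9).
Reduce top mod 9: now compute (8/9).
Pull out 2^3: since 9 ≡ 1 (mod 8), (2/9) = +1, so (2/9)^3 = +1.
Reached (1/9) = 1. Collecting the sign flips along the way, the symbol is +1.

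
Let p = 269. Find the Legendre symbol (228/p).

1

Pull out 2^2: since 269 ≡ 5 (mod 8), (2/269) = -1, so (2/269)^2 = +1.
Reciprocity: 57 ≡ 1 and 269 ≡ 1 (mod 4), so (57/269) = +(269/57).
Reduce top mod 57: now compute (41/57).
Reciprocity: 41 ≡ 1 and 57 ≡ 1 (mod 4), so (41/57) = +(57/41).
Reduce top mod 41: now compute (16/41).
Pull out 2^4: since 41 ≡ 1 (mod 8), (2/41) = +1, so (2/41)^4 = +1.
Reached (1/41) = 1. Collecting the sign flips along the way, the symbol is +1.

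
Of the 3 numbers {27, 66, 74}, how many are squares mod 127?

(27/127) = -1 → non-residue.
(66/127) = -1 → non-residue.
(74/127) = +1 → QR.
Total quadratic residues among the 3: 1.

1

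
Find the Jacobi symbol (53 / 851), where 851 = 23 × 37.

-1

Reciprocity: 53 ≡ 1 and 851 ≡ 3 (mod 4), so (53/851) = +(851/53).
Reduce top mod 53: now compute (3/53).
Reciprocity: 3 ≡ 3 and 53 ≡ 1 (mod 4), so (3/53) = +(53/3).
Reduce top mod 3: now compute (2/3).
Pull out 2: since 3 ≡ 3 (mod 8), (2/3) = -1.
Reached (1/3) = 1. Collecting the sign flips along the way, the symbol is -1.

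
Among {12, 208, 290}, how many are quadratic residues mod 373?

(12/373) = +1 → QR.
(208/373) = +1 → QR.
(290/373) = +1 → QR.
Total quadratic residues among the 3: 3.

3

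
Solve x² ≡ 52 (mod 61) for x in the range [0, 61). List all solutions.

28, 33

61 ≡ 1 (mod 4), so we find a root by search.
Trying successive values, 28² = 784 ≡ 52 (mod 61). The other root is 61 − 28 = 33.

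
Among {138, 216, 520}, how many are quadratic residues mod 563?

1

(138/563) = -1 → non-residue.
(216/563) = -1 → non-residue.
(520/563) = +1 → QR.
Total quadratic residues among the 3: 1.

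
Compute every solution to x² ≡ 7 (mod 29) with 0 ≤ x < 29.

6, 23

29 ≡ 1 (mod 4), so we find a root by search.
Trying successive values, 6² = 36 ≡ 7 (mod 29). The other root is 29 − 6 = 23.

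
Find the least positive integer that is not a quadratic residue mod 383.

(2/383) = +1, so 2 is a residue.
(3/383) = +1, so 3 is a residue.
(4/383) = +1, so 4 is a residue.
(5/383) = −1, so 5 is the smallest positive non-residue mod 383.

5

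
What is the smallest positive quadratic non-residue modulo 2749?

(2/2749) = −1, so 2 is the smallest positive non-residue mod 2749.

2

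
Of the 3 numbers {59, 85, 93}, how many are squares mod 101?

1

(59/101) = -1 → non-residue.
(85/101) = +1 → QR.
(93/101) = -1 → non-residue.
Total quadratic residues among the 3: 1.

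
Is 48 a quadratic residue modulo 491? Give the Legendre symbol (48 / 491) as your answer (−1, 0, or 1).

Pull out 2^4: since 491 ≡ 3 (mod 8), (2/491) = -1, so (2/491)^4 = +1.
Reciprocity: 3 ≡ 3 and 491 ≡ 3 (mod 4), so (3/491) = −(491/3).
Reduce top mod 3: now compute (2/3).
Pull out 2: since 3 ≡ 3 (mod 8), (2/3) = -1.
Reached (1/3) = 1. Collecting the sign flips along the way, the symbol is +1.

1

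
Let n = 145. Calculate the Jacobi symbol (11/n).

Reciprocity: 11 ≡ 3 and 145 ≡ 1 (mod 4), so (11/145) = +(145/11).
Reduce top mod 11: now compute (2/11).
Pull out 2: since 11 ≡ 3 (mod 8), (2/11) = -1.
Reached (1/11) = 1. Collecting the sign flips along the way, the symbol is -1.

-1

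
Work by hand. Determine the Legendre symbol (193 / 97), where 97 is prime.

1

First reduce: 193 ≡ 96 (mod 97).
Pull out 2^5: since 97 ≡ 1 (mod 8), (2/97) = +1, so (2/97)^5 = +1.
Reciprocity: 3 ≡ 3 and 97 ≡ 1 (mod 4), so (3/97) = +(97/3).
Reduce top mod 3: now compute (1/3).
Reached (1/3) = 1. Collecting the sign flips along the way, the symbol is +1.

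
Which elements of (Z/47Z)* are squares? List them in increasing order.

Square k = 1,…,23 (k and 47−k give the same square):
1²=1, 2²=4, 3²=9, 4²=16, 5²=25, 6²=36, 7²≡2, 8²≡17, 9²≡34, 10²≡6, 11²≡27, 12²≡3, 13²≡28, 14²≡8, 15²≡37, 16²≡21, 17²≡7, 18²≡42, 19²≡32, 20²≡24, 21²≡18, 22²≡14, 23²≡12 (mod 47).
So the quadratic residues mod 47 are {1, 2, 3, 4, 6, 7, 8, 9, 12, 14, 16, 17, 18, 21, 24, 25, 27, 28, 32, 34, 36, 37, 42}.

1, 2, 3, 4, 6, 7, 8, 9, 12, 14, 16, 17, 18, 21, 24, 25, 27, 28, 32, 34, 36, 37, 42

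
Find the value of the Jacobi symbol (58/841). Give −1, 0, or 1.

0

Pull out 2: since 841 ≡ 1 (mod 8), (2/841) = +1.
Reciprocity: 29 ≡ 1 and 841 ≡ 1 (mod 4), so (29/841) = +(841/29).
Reduce top mod 29: now compute (0/29).
Top reduces to 0: gcd > 1, so the symbol is 0.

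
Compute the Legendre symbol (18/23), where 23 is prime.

Euler's criterion: (18/23) ≡ 18^11 (mod 23).
18^2 ≡ 2 (mod 23)
18^4 ≡ 4 (mod 23)
18^8 ≡ 16 (mod 23)
18^11 = 18^(8+2+1) ≡ 1 (mod 23).
Result is 1, so (18/23) = 1.

1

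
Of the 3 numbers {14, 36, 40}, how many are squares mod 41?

2

(14/41) = -1 → non-residue.
(36/41) = +1 → QR.
(40/41) = +1 → QR.
Total quadratic residues among the 3: 2.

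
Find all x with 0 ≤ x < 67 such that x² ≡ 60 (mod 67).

23, 44

Since 67 ≡ 3 (mod 4), a square root of 60 is 60^((67+1)/4) = 60^17 mod 67.
Repeated squaring: 60^2≡49, 60^4≡56, 60^8≡54, 60^16≡35 (mod 67).
60^17 = 60^(16+1) ≡ 23 (mod 67).
Check: 23² = 529 ≡ 60 (mod 67). The two roots are 23 and 44.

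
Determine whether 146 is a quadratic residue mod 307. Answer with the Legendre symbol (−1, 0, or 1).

1

Euler's criterion: (146/307) ≡ 146^153 (mod 307).
146^2 ≡ 133 (mod 307)
146^4 ≡ 190 (mod 307)
146^8 ≡ 181 (mod 307)
146^16 ≡ 219 (mod 307)
146^32 ≡ 69 (mod 307)
146^64 ≡ 156 (mod 307)
146^128 ≡ 83 (mod 307)
146^153 = 146^(128+16+8+1) ≡ 1 (mod 307).
Result is 1, so (146/307) = 1.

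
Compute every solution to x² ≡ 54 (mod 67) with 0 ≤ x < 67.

11, 56

Since 67 ≡ 3 (mod 4), a square root of 54 is 54^((67+1)/4) = 54^17 mod 67.
Repeated squaring: 54^2≡35, 54^4≡19, 54^8≡26, 54^16≡6 (mod 67).
54^17 = 54^(16+1) ≡ 56 (mod 67).
Check: 56² = 3136 ≡ 54 (mod 67). The two roots are 11 and 56.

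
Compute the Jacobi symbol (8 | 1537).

1

Pull out 2^3: since 1537 ≡ 1 (mod 8), (2/1537) = +1, so (2/1537)^3 = +1.
Reached (1/1537) = 1. Collecting the sign flips along the way, the symbol is +1.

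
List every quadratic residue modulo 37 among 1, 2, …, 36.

Square k = 1,…,18 (k and 37−k give the same square):
1²=1, 2²=4, 3²=9, 4²=16, 5²=25, 6²=36, 7²≡12, 8²≡27, 9²≡7, 10²≡26, 11²≡10, 12²≡33, 13²≡21, 14²≡11, 15²≡3, 16²≡34, 17²≡30, 18²≡28 (mod 37).
So the quadratic residues mod 37 are {1, 3, 4, 7, 9, 10, 11, 12, 16, 21, 25, 26, 27, 28, 30, 33, 34, 36}.

1, 3, 4, 7, 9, 10, 11, 12, 16, 21, 25, 26, 27, 28, 30, 33, 34, 36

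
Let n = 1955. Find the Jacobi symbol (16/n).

Pull out 2^4: since 1955 ≡ 3 (mod 8), (2/1955) = -1, so (2/1955)^4 = +1.
Reached (1/1955) = 1. Collecting the sign flips along the way, the symbol is +1.

1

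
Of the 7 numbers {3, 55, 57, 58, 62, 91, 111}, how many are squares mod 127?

1

(3/127) = -1 → non-residue.
(55/127) = -1 → non-residue.
(57/127) = -1 → non-residue.
(58/127) = -1 → non-residue.
(62/127) = +1 → QR.
(91/127) = -1 → non-residue.
(111/127) = -1 → non-residue.
Total quadratic residues among the 7: 1.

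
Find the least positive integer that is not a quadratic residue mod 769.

7

(2/769) = +1, so 2 is a residue.
(3/769) = +1, so 3 is a residue.
(4/769) = +1, so 4 is a residue.
(5/769) = +1, so 5 is a residue.
(6/769) = +1, so 6 is a residue.
(7/769) = −1, so 7 is the smallest positive non-residue mod 769.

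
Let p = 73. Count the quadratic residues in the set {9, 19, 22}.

(9/73) = +1 → QR.
(19/73) = +1 → QR.
(22/73) = -1 → non-residue.
Total quadratic residues among the 3: 2.

2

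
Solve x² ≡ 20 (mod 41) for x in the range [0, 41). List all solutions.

41 ≡ 1 (mod 4), so we find a root by search.
Trying successive values, 15² = 225 ≡ 20 (mod 41). The other root is 41 − 15 = 26.

15, 26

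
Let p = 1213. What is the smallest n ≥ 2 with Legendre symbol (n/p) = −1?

2

(2/1213) = −1, so 2 is the smallest positive non-residue mod 1213.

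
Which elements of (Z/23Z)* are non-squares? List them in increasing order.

Square k = 1,…,11 (k and 23−k give the same square):
1²=1, 2²=4, 3²=9, 4²=16, 5²≡2, 6²≡13, 7²≡3, 8²≡18, 9²≡12, 10²≡8, 11²≡6 (mod 23).
The residues are {1, 2, 3, 4, 6, 8, 9, 12, 13, 16, 18}; the non-residues are the remaining 11 nonzero classes.

5 7 10 11 14 15 17 19 20 21 22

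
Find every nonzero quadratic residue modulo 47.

1,2,3,4,6,7,8,9,12,14,16,17,18,21,24,25,27,28,32,34,36,37,42

Square k = 1,…,23 (k and 47−k give the same square):
1²=1, 2²=4, 3²=9, 4²=16, 5²=25, 6²=36, 7²≡2, 8²≡17, 9²≡34, 10²≡6, 11²≡27, 12²≡3, 13²≡28, 14²≡8, 15²≡37, 16²≡21, 17²≡7, 18²≡42, 19²≡32, 20²≡24, 21²≡18, 22²≡14, 23²≡12 (mod 47).
So the quadratic residues mod 47 are {1, 2, 3, 4, 6, 7, 8, 9, 12, 14, 16, 17, 18, 21, 24, 25, 27, 28, 32, 34, 36, 37, 42}.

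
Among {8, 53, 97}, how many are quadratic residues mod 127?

(8/127) = +1 → QR.
(53/127) = -1 → non-residue.
(97/127) = -1 → non-residue.
Total quadratic residues among the 3: 1.

1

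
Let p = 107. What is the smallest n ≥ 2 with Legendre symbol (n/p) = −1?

2

(2/107) = −1, so 2 is the smallest positive non-residue mod 107.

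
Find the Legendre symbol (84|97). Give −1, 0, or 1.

Pull out 2^2: since 97 ≡ 1 (mod 8), (2/97) = +1, so (2/97)^2 = +1.
Reciprocity: 21 ≡ 1 and 97 ≡ 1 (mod 4), so (21/97) = +(97/21).
Reduce top mod 21: now compute (13/21).
Reciprocity: 13 ≡ 1 and 21 ≡ 1 (mod 4), so (13/21) = +(21/13).
Reduce top mod 13: now compute (8/13).
Pull out 2^3: since 13 ≡ 5 (mod 8), (2/13) = -1, so (2/13)^3 = -1.
Reached (1/13) = 1. Collecting the sign flips along the way, the symbol is -1.

-1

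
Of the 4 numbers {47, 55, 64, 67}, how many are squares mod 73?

(47/73) = -1 → non-residue.
(55/73) = +1 → QR.
(64/73) = +1 → QR.
(67/73) = +1 → QR.
Total quadratic residues among the 4: 3.

3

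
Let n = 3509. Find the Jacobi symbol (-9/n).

1

First reduce: -9 ≡ 3500 (mod 3509).
Pull out 2^2: since 3509 ≡ 5 (mod 8), (2/3509) = -1, so (2/3509)^2 = +1.
Reciprocity: 875 ≡ 3 and 3509 ≡ 1 (mod 4), so (875/3509) = +(3509/875).
Reduce top mod 875: now compute (9/875).
Reciprocity: 9 ≡ 1 and 875 ≡ 3 (mod 4), so (9/875) = +(875/9).
Reduce top mod 9: now compute (2/9).
Pull out 2: since 9 ≡ 1 (mod 8), (2/9) = +1.
Reached (1/9) = 1. Collecting the sign flips along the way, the symbol is +1.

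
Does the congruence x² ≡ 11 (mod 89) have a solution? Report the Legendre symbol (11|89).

1

Euler's criterion: (11/89) ≡ 11^44 (mod 89).
11^2 ≡ 32 (mod 89)
11^4 ≡ 45 (mod 89)
11^8 ≡ 67 (mod 89)
11^16 ≡ 39 (mod 89)
11^32 ≡ 8 (mod 89)
11^44 = 11^(32+8+4) ≡ 1 (mod 89).
Result is 1, so (11/89) = 1.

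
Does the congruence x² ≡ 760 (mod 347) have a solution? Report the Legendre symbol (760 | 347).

First reduce: 760 ≡ 66 (mod 347).
Pull out 2: since 347 ≡ 3 (mod 8), (2/347) = -1.
Reciprocity: 33 ≡ 1 and 347 ≡ 3 (mod 4), so (33/347) = +(347/33).
Reduce top mod 33: now compute (17/33).
Reciprocity: 17 ≡ 1 and 33 ≡ 1 (mod 4), so (17/33) = +(33/17).
Reduce top mod 17: now compute (16/17).
Pull out 2^4: since 17 ≡ 1 (mod 8), (2/17) = +1, so (2/17)^4 = +1.
Reached (1/17) = 1. Collecting the sign flips along the way, the symbol is -1.

-1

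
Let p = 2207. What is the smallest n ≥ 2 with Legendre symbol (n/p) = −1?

5

(2/2207) = +1, so 2 is a residue.
(3/2207) = +1, so 3 is a residue.
(4/2207) = +1, so 4 is a residue.
(5/2207) = −1, so 5 is the smallest positive non-residue mod 2207.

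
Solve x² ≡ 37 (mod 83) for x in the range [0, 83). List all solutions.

Since 83 ≡ 3 (mod 4), a square root of 37 is 37^((83+1)/4) = 37^21 mod 83.
Repeated squaring: 37^2≡41, 37^4≡21, 37^8≡26, 37^16≡12 (mod 83).
37^21 = 37^(16+4+1) ≡ 28 (mod 83).
Check: 28² = 784 ≡ 37 (mod 83). The two roots are 28 and 55.

28, 55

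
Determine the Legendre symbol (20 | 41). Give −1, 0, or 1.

Euler's criterion: (20/41) ≡ 20^20 (mod 41).
20^2 ≡ 31 (mod 41)
20^4 ≡ 18 (mod 41)
20^8 ≡ 37 (mod 41)
20^16 ≡ 16 (mod 41)
20^20 = 20^(16+4) ≡ 1 (mod 41).
Result is 1, so (20/41) = 1.

1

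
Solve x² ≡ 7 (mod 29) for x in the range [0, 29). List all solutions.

6, 23

29 ≡ 1 (mod 4), so we find a root by search.
Trying successive values, 6² = 36 ≡ 7 (mod 29). The other root is 29 − 6 = 23.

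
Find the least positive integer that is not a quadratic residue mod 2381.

2

(2/2381) = −1, so 2 is the smallest positive non-residue mod 2381.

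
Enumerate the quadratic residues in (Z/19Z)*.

1, 4, 5, 6, 7, 9, 11, 16, 17

Square k = 1,…,9 (k and 19−k give the same square):
1²=1, 2²=4, 3²=9, 4²=16, 5²≡6, 6²≡17, 7²≡11, 8²≡7, 9²≡5 (mod 19).
So the quadratic residues mod 19 are {1, 4, 5, 6, 7, 9, 11, 16, 17}.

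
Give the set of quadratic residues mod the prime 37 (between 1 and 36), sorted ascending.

Square k = 1,…,18 (k and 37−k give the same square):
1²=1, 2²=4, 3²=9, 4²=16, 5²=25, 6²=36, 7²≡12, 8²≡27, 9²≡7, 10²≡26, 11²≡10, 12²≡33, 13²≡21, 14²≡11, 15²≡3, 16²≡34, 17²≡30, 18²≡28 (mod 37).
So the quadratic residues mod 37 are {1, 3, 4, 7, 9, 10, 11, 12, 16, 21, 25, 26, 27, 28, 30, 33, 34, 36}.

1, 3, 4, 7, 9, 10, 11, 12, 16, 21, 25, 26, 27, 28, 30, 33, 34, 36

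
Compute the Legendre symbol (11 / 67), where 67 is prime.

Reciprocity: 11 ≡ 3 and 67 ≡ 3 (mod 4), so (11/67) = −(67/11).
Reduce top mod 11: now compute (1/11).
Reached (1/11) = 1. Collecting the sign flips along the way, the symbol is -1.

-1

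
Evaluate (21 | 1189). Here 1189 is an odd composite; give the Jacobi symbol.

Reciprocity: 21 ≡ 1 and 1189 ≡ 1 (mod 4), so (21/1189) = +(1189/21).
Reduce top mod 21: now compute (13/21).
Reciprocity: 13 ≡ 1 and 21 ≡ 1 (mod 4), so (13/21) = +(21/13).
Reduce top mod 13: now compute (8/13).
Pull out 2^3: since 13 ≡ 5 (mod 8), (2/13) = -1, so (2/13)^3 = -1.
Reached (1/13) = 1. Collecting the sign flips along the way, the symbol is -1.

-1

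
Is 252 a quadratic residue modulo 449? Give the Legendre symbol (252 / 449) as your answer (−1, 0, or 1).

1

Pull out 2^2: since 449 ≡ 1 (mod 8), (2/449) = +1, so (2/449)^2 = +1.
Reciprocity: 63 ≡ 3 and 449 ≡ 1 (mod 4), so (63/449) = +(449/63).
Reduce top mod 63: now compute (8/63).
Pull out 2^3: since 63 ≡ 7 (mod 8), (2/63) = +1, so (2/63)^3 = +1.
Reached (1/63) = 1. Collecting the sign flips along the way, the symbol is +1.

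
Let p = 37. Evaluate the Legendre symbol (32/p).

-1

Pull out 2^5: since 37 ≡ 5 (mod 8), (2/37) = -1, so (2/37)^5 = -1.
Reached (1/37) = 1. Collecting the sign flips along the way, the symbol is -1.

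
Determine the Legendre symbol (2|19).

-1

Pull out 2: since 19 ≡ 3 (mod 8), (2/19) = -1.
Reached (1/19) = 1. Collecting the sign flips along the way, the symbol is -1.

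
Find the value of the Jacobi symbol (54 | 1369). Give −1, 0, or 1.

1

Pull out 2: since 1369 ≡ 1 (mod 8), (2/1369) = +1.
Reciprocity: 27 ≡ 3 and 1369 ≡ 1 (mod 4), so (27/1369) = +(1369/27).
Reduce top mod 27: now compute (19/27).
Reciprocity: 19 ≡ 3 and 27 ≡ 3 (mod 4), so (19/27) = −(27/19).
Reduce top mod 19: now compute (8/19).
Pull out 2^3: since 19 ≡ 3 (mod 8), (2/19) = -1, so (2/19)^3 = -1.
Reached (1/19) = 1. Collecting the sign flips along the way, the symbol is +1.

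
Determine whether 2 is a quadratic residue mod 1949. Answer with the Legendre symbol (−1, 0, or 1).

-1

Pull out 2: since 1949 ≡ 5 (mod 8), (2/1949) = -1.
Reached (1/1949) = 1. Collecting the sign flips along the way, the symbol is -1.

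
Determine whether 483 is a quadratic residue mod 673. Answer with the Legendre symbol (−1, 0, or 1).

Euler's criterion: (483/673) ≡ 483^336 (mod 673).
483^2 ≡ 431 (mod 673)
483^4 ≡ 13 (mod 673)
483^8 ≡ 169 (mod 673)
483^16 ≡ 295 (mod 673)
483^32 ≡ 208 (mod 673)
483^64 ≡ 192 (mod 673)
483^128 ≡ 522 (mod 673)
483^256 ≡ 592 (mod 673)
483^336 = 483^(256+64+16) ≡ 1 (mod 673).
Result is 1, so (483/673) = 1.

1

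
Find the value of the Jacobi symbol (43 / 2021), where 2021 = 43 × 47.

Reciprocity: 43 ≡ 3 and 2021 ≡ 1 (mod 4), so (43/2021) = +(2021/43).
Reduce top mod 43: now compute (0/43).
Top reduces to 0: gcd > 1, so the symbol is 0.

0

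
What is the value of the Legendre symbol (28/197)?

1

Euler's criterion: (28/197) ≡ 28^98 (mod 197).
28^2 ≡ 193 (mod 197)
28^4 ≡ 16 (mod 197)
28^8 ≡ 59 (mod 197)
28^16 ≡ 132 (mod 197)
28^32 ≡ 88 (mod 197)
28^64 ≡ 61 (mod 197)
28^98 = 28^(64+32+2) ≡ 1 (mod 197).
Result is 1, so (28/197) = 1.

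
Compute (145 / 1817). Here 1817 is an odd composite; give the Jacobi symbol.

Reciprocity: 145 ≡ 1 and 1817 ≡ 1 (mod 4), so (145/1817) = +(1817/145).
Reduce top mod 145: now compute (77/145).
Reciprocity: 77 ≡ 1 and 145 ≡ 1 (mod 4), so (77/145) = +(145/77).
Reduce top mod 77: now compute (68/77).
Pull out 2^2: since 77 ≡ 5 (mod 8), (2/77) = -1, so (2/77)^2 = +1.
Reciprocity: 17 ≡ 1 and 77 ≡ 1 (mod 4), so (17/77) = +(77/17).
Reduce top mod 17: now compute (9/17).
Reciprocity: 9 ≡ 1 and 17 ≡ 1 (mod 4), so (9/17) = +(17/9).
Reduce top mod 9: now compute (8/9).
Pull out 2^3: since 9 ≡ 1 (mod 8), (2/9) = +1, so (2/9)^3 = +1.
Reached (1/9) = 1. Collecting the sign flips along the way, the symbol is +1.

1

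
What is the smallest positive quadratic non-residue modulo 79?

(2/79) = +1, so 2 is a residue.
(3/79) = −1, so 3 is the smallest positive non-residue mod 79.

3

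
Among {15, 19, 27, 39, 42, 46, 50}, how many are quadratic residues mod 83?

1

(15/83) = -1 → non-residue.
(19/83) = -1 → non-residue.
(27/83) = +1 → QR.
(39/83) = -1 → non-residue.
(42/83) = -1 → non-residue.
(46/83) = -1 → non-residue.
(50/83) = -1 → non-residue.
Total quadratic residues among the 7: 1.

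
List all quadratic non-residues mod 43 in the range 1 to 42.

Square k = 1,…,21 (k and 43−k give the same square):
1²=1, 2²=4, 3²=9, 4²=16, 5²=25, 6²=36, 7²≡6, 8²≡21, 9²≡38, 10²≡14, 11²≡35, 12²≡15, 13²≡40, 14²≡24, 15²≡10, 16²≡41, 17²≡31, 18²≡23, 19²≡17, 20²≡13, 21²≡11 (mod 43).
The residues are {1, 4, 6, 9, 10, 11, 13, 14, 15, 16, 17, 21, 23, 24, 25, 31, 35, 36, 38, 40, 41}; the non-residues are the remaining 21 nonzero classes.

2, 3, 5, 7, 8, 12, 18, 19, 20, 22, 26, 27, 28, 29, 30, 32, 33, 34, 37, 39, 42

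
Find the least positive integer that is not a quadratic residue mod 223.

3

(2/223) = +1, so 2 is a residue.
(3/223) = −1, so 3 is the smallest positive non-residue mod 223.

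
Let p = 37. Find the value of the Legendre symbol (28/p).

Pull out 2^2: since 37 ≡ 5 (mod 8), (2/37) = -1, so (2/37)^2 = +1.
Reciprocity: 7 ≡ 3 and 37 ≡ 1 (mod 4), so (7/37) = +(37/7).
Reduce top mod 7: now compute (2/7).
Pull out 2: since 7 ≡ 7 (mod 8), (2/7) = +1.
Reached (1/7) = 1. Collecting the sign flips along the way, the symbol is +1.

1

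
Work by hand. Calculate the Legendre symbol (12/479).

Euler's criterion: (12/479) ≡ 12^239 (mod 479).
12^2 ≡ 144 (mod 479)
12^4 ≡ 139 (mod 479)
12^8 ≡ 161 (mod 479)
12^16 ≡ 55 (mod 479)
12^32 ≡ 151 (mod 479)
12^64 ≡ 288 (mod 479)
12^128 ≡ 77 (mod 479)
12^239 = 12^(128+64+32+8+4+2+1) ≡ 1 (mod 479).
Result is 1, so (12/479) = 1.

1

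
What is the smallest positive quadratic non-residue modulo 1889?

3

(2/1889) = +1, so 2 is a residue.
(3/1889) = −1, so 3 is the smallest positive non-residue mod 1889.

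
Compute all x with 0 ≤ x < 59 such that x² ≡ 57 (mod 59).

Since 59 ≡ 3 (mod 4), a square root of 57 is 57^((59+1)/4) = 57^15 mod 59.
Repeated squaring: 57^2≡4, 57^4≡16, 57^8≡20 (mod 59).
57^15 = 57^(8+4+2+1) ≡ 36 (mod 59).
Check: 36² = 1296 ≡ 57 (mod 59). The two roots are 23 and 36.

23, 36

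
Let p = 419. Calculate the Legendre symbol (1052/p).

First reduce: 1052 ≡ 214 (mod 419).
Pull out 2: since 419 ≡ 3 (mod 8), (2/419) = -1.
Reciprocity: 107 ≡ 3 and 419 ≡ 3 (mod 4), so (107/419) = −(419/107).
Reduce top mod 107: now compute (98/107).
Pull out 2: since 107 ≡ 3 (mod 8), (2/107) = -1.
Reciprocity: 49 ≡ 1 and 107 ≡ 3 (mod 4), so (49/107) = +(107/49).
Reduce top mod 49: now compute (9/49).
Reciprocity: 9 ≡ 1 and 49 ≡ 1 (mod 4), so (9/49) = +(49/9).
Reduce top mod 9: now compute (4/9).
Pull out 2^2: since 9 ≡ 1 (mod 8), (2/9) = +1, so (2/9)^2 = +1.
Reached (1/9) = 1. Collecting the sign flips along the way, the symbol is -1.

-1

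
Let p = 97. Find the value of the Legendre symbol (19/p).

-1

Reciprocity: 19 ≡ 3 and 97 ≡ 1 (mod 4), so (19/97) = +(97/19).
Reduce top mod 19: now compute (2/19).
Pull out 2: since 19 ≡ 3 (mod 8), (2/19) = -1.
Reached (1/19) = 1. Collecting the sign flips along the way, the symbol is -1.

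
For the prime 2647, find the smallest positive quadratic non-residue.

(2/2647) = +1, so 2 is a residue.
(3/2647) = −1, so 3 is the smallest positive non-residue mod 2647.

3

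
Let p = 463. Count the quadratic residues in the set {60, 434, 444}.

(60/463) = +1 → QR.
(434/463) = -1 → non-residue.
(444/463) = +1 → QR.
Total quadratic residues among the 3: 2.

2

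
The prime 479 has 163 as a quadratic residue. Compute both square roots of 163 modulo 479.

40, 439

Since 479 ≡ 3 (mod 4), a square root of 163 is 163^((479+1)/4) = 163^120 mod 479.
Repeated squaring: 163^2≡224, 163^4≡360, 163^8≡270, 163^16≡92, 163^32≡321, 163^64≡56 (mod 479).
163^120 = 163^(64+32+16+8) ≡ 40 (mod 479).
Check: 40² = 1600 ≡ 163 (mod 479). The two roots are 40 and 439.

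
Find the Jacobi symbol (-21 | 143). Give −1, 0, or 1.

First reduce: -21 ≡ 122 (mod 143).
Pull out 2: since 143 ≡ 7 (mod 8), (2/143) = +1.
Reciprocity: 61 ≡ 1 and 143 ≡ 3 (mod 4), so (61/143) = +(143/61).
Reduce top mod 61: now compute (21/61).
Reciprocity: 21 ≡ 1 and 61 ≡ 1 (mod 4), so (21/61) = +(61/21).
Reduce top mod 21: now compute (19/21).
Reciprocity: 19 ≡ 3 and 21 ≡ 1 (mod 4), so (19/21) = +(21/19).
Reduce top mod 19: now compute (2/19).
Pull out 2: since 19 ≡ 3 (mod 8), (2/19) = -1.
Reached (1/19) = 1. Collecting the sign flips along the way, the symbol is -1.

-1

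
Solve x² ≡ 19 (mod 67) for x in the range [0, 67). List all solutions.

Since 67 ≡ 3 (mod 4), a square root of 19 is 19^((67+1)/4) = 19^17 mod 67.
Repeated squaring: 19^2≡26, 19^4≡6, 19^8≡36, 19^16≡23 (mod 67).
19^17 = 19^(16+1) ≡ 35 (mod 67).
Check: 35² = 1225 ≡ 19 (mod 67). The two roots are 32 and 35.

32, 35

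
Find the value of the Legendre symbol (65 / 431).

Reciprocity: 65 ≡ 1 and 431 ≡ 3 (mod 4), so (65/431) = +(431/65).
Reduce top mod 65: now compute (41/65).
Reciprocity: 41 ≡ 1 and 65 ≡ 1 (mod 4), so (41/65) = +(65/41).
Reduce top mod 41: now compute (24/41).
Pull out 2^3: since 41 ≡ 1 (mod 8), (2/41) = +1, so (2/41)^3 = +1.
Reciprocity: 3 ≡ 3 and 41 ≡ 1 (mod 4), so (3/41) = +(41/3).
Reduce top mod 3: now compute (2/3).
Pull out 2: since 3 ≡ 3 (mod 8), (2/3) = -1.
Reached (1/3) = 1. Collecting the sign flips along the way, the symbol is -1.

-1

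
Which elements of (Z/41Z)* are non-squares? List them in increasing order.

3,6,7,11,12,13,14,15,17,19,22,24,26,27,28,29,30,34,35,38

Square k = 1,…,20 (k and 41−k give the same square):
1²=1, 2²=4, 3²=9, 4²=16, 5²=25, 6²=36, 7²≡8, 8²≡23, 9²≡40, 10²≡18, 11²≡39, 12²≡21, 13²≡5, 14²≡32, 15²≡20, 16²≡10, 17²≡2, 18²≡37, 19²≡33, 20²≡31 (mod 41).
The residues are {1, 2, 4, 5, 8, 9, 10, 16, 18, 20, 21, 23, 25, 31, 32, 33, 36, 37, 39, 40}; the non-residues are the remaining 20 nonzero classes.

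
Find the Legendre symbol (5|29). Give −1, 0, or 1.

1

Euler's criterion: (5/29) ≡ 5^14 (mod 29).
5^2 ≡ 25 (mod 29)
5^4 ≡ 16 (mod 29)
5^8 ≡ 24 (mod 29)
5^14 = 5^(8+4+2) ≡ 1 (mod 29).
Result is 1, so (5/29) = 1.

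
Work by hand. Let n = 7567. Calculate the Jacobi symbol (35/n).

Reciprocity: 35 ≡ 3 and 7567 ≡ 3 (mod 4), so (35/7567) = −(7567/35).
Reduce top mod 35: now compute (7/35).
Reciprocity: 7 ≡ 3 and 35 ≡ 3 (mod 4), so (7/35) = −(35/7).
Reduce top mod 7: now compute (0/7).
Top reduces to 0: gcd > 1, so the symbol is 0.

0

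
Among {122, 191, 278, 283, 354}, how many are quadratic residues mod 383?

1

(122/383) = -1 → non-residue.
(191/383) = -1 → non-residue.
(278/383) = +1 → QR.
(283/383) = -1 → non-residue.
(354/383) = -1 → non-residue.
Total quadratic residues among the 5: 1.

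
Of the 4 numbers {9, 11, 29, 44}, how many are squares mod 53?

(9/53) = +1 → QR.
(11/53) = +1 → QR.
(29/53) = +1 → QR.
(44/53) = +1 → QR.
Total quadratic residues among the 4: 4.

4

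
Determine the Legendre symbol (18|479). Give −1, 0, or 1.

Pull out 2: since 479 ≡ 7 (mod 8), (2/479) = +1.
Reciprocity: 9 ≡ 1 and 479 ≡ 3 (mod 4), so (9/479) = +(479/9).
Reduce top mod 9: now compute (2/9).
Pull out 2: since 9 ≡ 1 (mod 8), (2/9) = +1.
Reached (1/9) = 1. Collecting the sign flips along the way, the symbol is +1.

1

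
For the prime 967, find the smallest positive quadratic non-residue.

3

(2/967) = +1, so 2 is a residue.
(3/967) = −1, so 3 is the smallest positive non-residue mod 967.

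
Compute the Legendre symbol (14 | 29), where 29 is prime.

Pull out 2: since 29 ≡ 5 (mod 8), (2/29) = -1.
Reciprocity: 7 ≡ 3 and 29 ≡ 1 (mod 4), so (7/29) = +(29/7).
Reduce top mod 7: now compute (1/7).
Reached (1/7) = 1. Collecting the sign flips along the way, the symbol is -1.

-1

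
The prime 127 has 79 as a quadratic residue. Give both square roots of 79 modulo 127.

Since 127 ≡ 3 (mod 4), a square root of 79 is 79^((127+1)/4) = 79^32 mod 127.
Repeated squaring: 79^2≡18, 79^4≡70, 79^8≡74, 79^16≡15, 79^32≡98 (mod 127).
79^32 = 79^(32) ≡ 98 (mod 127).
Check: 98² = 9604 ≡ 79 (mod 127). The two roots are 29 and 98.

29, 98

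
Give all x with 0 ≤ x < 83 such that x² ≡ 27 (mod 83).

Since 83 ≡ 3 (mod 4), a square root of 27 is 27^((83+1)/4) = 27^21 mod 83.
Repeated squaring: 27^2≡65, 27^4≡75, 27^8≡64, 27^16≡29 (mod 83).
27^21 = 27^(16+4+1) ≡ 44 (mod 83).
Check: 44² = 1936 ≡ 27 (mod 83). The two roots are 39 and 44.

39, 44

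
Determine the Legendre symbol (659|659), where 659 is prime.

First reduce: 659 ≡ 0 (mod 659).
Top reduces to 0: gcd > 1, so the symbol is 0.

0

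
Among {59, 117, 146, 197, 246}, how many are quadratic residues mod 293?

(59/293) = +1 → QR.
(117/293) = -1 → non-residue.
(146/293) = -1 → non-residue.
(197/293) = +1 → QR.
(246/293) = -1 → non-residue.
Total quadratic residues among the 5: 2.

2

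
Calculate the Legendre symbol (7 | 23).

Reciprocity: 7 ≡ 3 and 23 ≡ 3 (mod 4), so (7/23) = −(23/7).
Reduce top mod 7: now compute (2/7).
Pull out 2: since 7 ≡ 7 (mod 8), (2/7) = +1.
Reached (1/7) = 1. Collecting the sign flips along the way, the symbol is -1.

-1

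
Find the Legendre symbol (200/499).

Euler's criterion: (200/499) ≡ 200^249 (mod 499).
200^2 ≡ 80 (mod 499)
200^4 ≡ 412 (mod 499)
200^8 ≡ 84 (mod 499)
200^16 ≡ 70 (mod 499)
200^32 ≡ 409 (mod 499)
200^64 ≡ 116 (mod 499)
200^128 ≡ 482 (mod 499)
200^249 = 200^(128+64+32+16+8+1) ≡ 498 (mod 499).
Result is 498 ≡ −1, so (200/499) = −1.

-1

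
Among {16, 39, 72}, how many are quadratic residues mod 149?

(16/149) = +1 → QR.
(39/149) = +1 → QR.
(72/149) = -1 → non-residue.
Total quadratic residues among the 3: 2.

2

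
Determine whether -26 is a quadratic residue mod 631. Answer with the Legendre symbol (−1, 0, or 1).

1

First reduce: -26 ≡ 605 (mod 631).
Reciprocity: 605 ≡ 1 and 631 ≡ 3 (mod 4), so (605/631) = +(631/605).
Reduce top mod 605: now compute (26/605).
Pull out 2: since 605 ≡ 5 (mod 8), (2/605) = -1.
Reciprocity: 13 ≡ 1 and 605 ≡ 1 (mod 4), so (13/605) = +(605/13).
Reduce top mod 13: now compute (7/13).
Reciprocity: 7 ≡ 3 and 13 ≡ 1 (mod 4), so (7/13) = +(13/7).
Reduce top mod 7: now compute (6/7).
Pull out 2: since 7 ≡ 7 (mod 8), (2/7) = +1.
Reciprocity: 3 ≡ 3 and 7 ≡ 3 (mod 4), so (3/7) = −(7/3).
Reduce top mod 3: now compute (1/3).
Reached (1/3) = 1. Collecting the sign flips along the way, the symbol is +1.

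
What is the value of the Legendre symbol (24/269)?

1

Pull out 2^3: since 269 ≡ 5 (mod 8), (2/269) = -1, so (2/269)^3 = -1.
Reciprocity: 3 ≡ 3 and 269 ≡ 1 (mod 4), so (3/269) = +(269/3).
Reduce top mod 3: now compute (2/3).
Pull out 2: since 3 ≡ 3 (mod 8), (2/3) = -1.
Reached (1/3) = 1. Collecting the sign flips along the way, the symbol is +1.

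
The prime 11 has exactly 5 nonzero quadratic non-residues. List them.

Square k = 1,…,5 (k and 11−k give the same square):
1²=1, 2²=4, 3²=9, 4²≡5, 5²≡3 (mod 11).
The residues are {1, 3, 4, 5, 9}; the non-residues are the remaining 5 nonzero classes.

2, 6, 7, 8, 10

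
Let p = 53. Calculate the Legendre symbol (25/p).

1

Reciprocity: 25 ≡ 1 and 53 ≡ 1 (mod 4), so (25/53) = +(53/25).
Reduce top mod 25: now compute (3/25).
Reciprocity: 3 ≡ 3 and 25 ≡ 1 (mod 4), so (3/25) = +(25/3).
Reduce top mod 3: now compute (1/3).
Reached (1/3) = 1. Collecting the sign flips along the way, the symbol is +1.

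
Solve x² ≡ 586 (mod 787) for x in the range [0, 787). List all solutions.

Since 787 ≡ 3 (mod 4), a square root of 586 is 586^((787+1)/4) = 586^197 mod 787.
Repeated squaring: 586^2≡264, 586^4≡440, 586^8≡785, 586^16≡4, 586^32≡16, 586^64≡256, 586^128≡215 (mod 787).
586^197 = 586^(128+64+4+1) ≡ 634 (mod 787).
Check: 634² = 401956 ≡ 586 (mod 787). The two roots are 153 and 634.

153, 634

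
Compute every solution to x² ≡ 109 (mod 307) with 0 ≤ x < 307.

118, 189

Since 307 ≡ 3 (mod 4), a square root of 109 is 109^((307+1)/4) = 109^77 mod 307.
Repeated squaring: 109^2≡215, 109^4≡175, 109^8≡232, 109^16≡99, 109^32≡284, 109^64≡222 (mod 307).
109^77 = 109^(64+8+4+1) ≡ 118 (mod 307).
Check: 118² = 13924 ≡ 109 (mod 307). The two roots are 118 and 189.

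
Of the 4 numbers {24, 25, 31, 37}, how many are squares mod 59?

1

(24/59) = -1 → non-residue.
(25/59) = +1 → QR.
(31/59) = -1 → non-residue.
(37/59) = -1 → non-residue.
Total quadratic residues among the 4: 1.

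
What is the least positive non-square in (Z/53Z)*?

(2/53) = −1, so 2 is the smallest positive non-residue mod 53.

2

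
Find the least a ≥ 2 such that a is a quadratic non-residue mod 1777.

(2/1777) = +1, so 2 is a residue.
(3/1777) = +1, so 3 is a residue.
(4/1777) = +1, so 4 is a residue.
(5/1777) = −1, so 5 is the smallest positive non-residue mod 1777.

5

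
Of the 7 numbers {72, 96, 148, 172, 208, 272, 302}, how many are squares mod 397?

(72/397) = -1 → non-residue.
(96/397) = -1 → non-residue.
(148/397) = +1 → QR.
(172/397) = +1 → QR.
(208/397) = -1 → non-residue.
(272/397) = -1 → non-residue.
(302/397) = -1 → non-residue.
Total quadratic residues among the 7: 2.

2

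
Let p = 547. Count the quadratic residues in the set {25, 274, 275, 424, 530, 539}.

4

(25/547) = +1 → QR.
(274/547) = -1 → non-residue.
(275/547) = +1 → QR.
(424/547) = -1 → non-residue.
(530/547) = +1 → QR.
(539/547) = +1 → QR.
Total quadratic residues among the 6: 4.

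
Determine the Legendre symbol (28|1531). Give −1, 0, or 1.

1

Pull out 2^2: since 1531 ≡ 3 (mod 8), (2/1531) = -1, so (2/1531)^2 = +1.
Reciprocity: 7 ≡ 3 and 1531 ≡ 3 (mod 4), so (7/1531) = −(1531/7).
Reduce top mod 7: now compute (5/7).
Reciprocity: 5 ≡ 1 and 7 ≡ 3 (mod 4), so (5/7) = +(7/5).
Reduce top mod 5: now compute (2/5).
Pull out 2: since 5 ≡ 5 (mod 8), (2/5) = -1.
Reached (1/5) = 1. Collecting the sign flips along the way, the symbol is +1.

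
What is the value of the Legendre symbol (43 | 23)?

Euler's criterion: (43/23) ≡ 20^11 (mod 23).
20^2 ≡ 9 (mod 23)
20^4 ≡ 12 (mod 23)
20^8 ≡ 6 (mod 23)
20^11 = 20^(8+2+1) ≡ 22 (mod 23).
Result is 22 ≡ −1, so (43/23) = −1.

-1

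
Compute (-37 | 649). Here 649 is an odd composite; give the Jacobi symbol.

First reduce: -37 ≡ 612 (mod 649).
Pull out 2^2: since 649 ≡ 1 (mod 8), (2/649) = +1, so (2/649)^2 = +1.
Reciprocity: 153 ≡ 1 and 649 ≡ 1 (mod 4), so (153/649) = +(649/153).
Reduce top mod 153: now compute (37/153).
Reciprocity: 37 ≡ 1 and 153 ≡ 1 (mod 4), so (37/153) = +(153/37).
Reduce top mod 37: now compute (5/37).
Reciprocity: 5 ≡ 1 and 37 ≡ 1 (mod 4), so (5/37) = +(37/5).
Reduce top mod 5: now compute (2/5).
Pull out 2: since 5 ≡ 5 (mod 8), (2/5) = -1.
Reached (1/5) = 1. Collecting the sign flips along the way, the symbol is -1.

-1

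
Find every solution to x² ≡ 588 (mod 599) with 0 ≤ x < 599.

Since 599 ≡ 3 (mod 4), a square root of 588 is 588^((599+1)/4) = 588^150 mod 599.
Repeated squaring: 588^2≡121, 588^4≡265, 588^8≡142, 588^16≡397, 588^32≡72, 588^64≡392, 588^128≡320 (mod 599).
588^150 = 588^(128+16+4+2) ≡ 363 (mod 599).
Check: 363² = 131769 ≡ 588 (mod 599). The two roots are 236 and 363.

236, 363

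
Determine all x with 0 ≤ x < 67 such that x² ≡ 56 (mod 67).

18, 49

Since 67 ≡ 3 (mod 4), a square root of 56 is 56^((67+1)/4) = 56^17 mod 67.
Repeated squaring: 56^2≡54, 56^4≡35, 56^8≡19, 56^16≡26 (mod 67).
56^17 = 56^(16+1) ≡ 49 (mod 67).
Check: 49² = 2401 ≡ 56 (mod 67). The two roots are 18 and 49.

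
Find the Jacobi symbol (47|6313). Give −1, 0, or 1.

-1

Reciprocity: 47 ≡ 3 and 6313 ≡ 1 (mod 4), so (47/6313) = +(6313/47).
Reduce top mod 47: now compute (15/47).
Reciprocity: 15 ≡ 3 and 47 ≡ 3 (mod 4), so (15/47) = −(47/15).
Reduce top mod 15: now compute (2/15).
Pull out 2: since 15 ≡ 7 (mod 8), (2/15) = +1.
Reached (1/15) = 1. Collecting the sign flips along the way, the symbol is -1.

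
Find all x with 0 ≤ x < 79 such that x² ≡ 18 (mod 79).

27, 52

Since 79 ≡ 3 (mod 4), a square root of 18 is 18^((79+1)/4) = 18^20 mod 79.
Repeated squaring: 18^2≡8, 18^4≡64, 18^8≡67, 18^16≡65 (mod 79).
18^20 = 18^(16+4) ≡ 52 (mod 79).
Check: 52² = 2704 ≡ 18 (mod 79). The two roots are 27 and 52.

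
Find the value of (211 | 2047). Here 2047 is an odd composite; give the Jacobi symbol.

-1

Reciprocity: 211 ≡ 3 and 2047 ≡ 3 (mod 4), so (211/2047) = −(2047/211).
Reduce top mod 211: now compute (148/211).
Pull out 2^2: since 211 ≡ 3 (mod 8), (2/211) = -1, so (2/211)^2 = +1.
Reciprocity: 37 ≡ 1 and 211 ≡ 3 (mod 4), so (37/211) = +(211/37).
Reduce top mod 37: now compute (26/37).
Pull out 2: since 37 ≡ 5 (mod 8), (2/37) = -1.
Reciprocity: 13 ≡ 1 and 37 ≡ 1 (mod 4), so (13/37) = +(37/13).
Reduce top mod 13: now compute (11/13).
Reciprocity: 11 ≡ 3 and 13 ≡ 1 (mod 4), so (11/13) = +(13/11).
Reduce top mod 11: now compute (2/11).
Pull out 2: since 11 ≡ 3 (mod 8), (2/11) = -1.
Reached (1/11) = 1. Collecting the sign flips along the way, the symbol is -1.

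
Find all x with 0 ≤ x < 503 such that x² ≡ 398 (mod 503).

Since 503 ≡ 3 (mod 4), a square root of 398 is 398^((503+1)/4) = 398^126 mod 503.
Repeated squaring: 398^2≡462, 398^4≡172, 398^8≡410, 398^16≡98, 398^32≡47, 398^64≡197 (mod 503).
398^126 = 398^(64+32+16+8+4+2) ≡ 268 (mod 503).
Check: 268² = 71824 ≡ 398 (mod 503). The two roots are 235 and 268.

235, 268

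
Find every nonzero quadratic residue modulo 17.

1,2,4,8,9,13,15,16

Square k = 1,…,8 (k and 17−k give the same square):
1²=1, 2²=4, 3²=9, 4²=16, 5²≡8, 6²≡2, 7²≡15, 8²≡13 (mod 17).
So the quadratic residues mod 17 are {1, 2, 4, 8, 9, 13, 15, 16}.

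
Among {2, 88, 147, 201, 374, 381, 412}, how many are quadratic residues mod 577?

(2/577) = +1 → QR.
(88/577) = +1 → QR.
(147/577) = +1 → QR.
(201/577) = -1 → non-residue.
(374/577) = +1 → QR.
(381/577) = +1 → QR.
(412/577) = -1 → non-residue.
Total quadratic residues among the 7: 5.

5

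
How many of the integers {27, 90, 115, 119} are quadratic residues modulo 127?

1

(27/127) = -1 → non-residue.
(90/127) = -1 → non-residue.
(115/127) = +1 → QR.
(119/127) = -1 → non-residue.
Total quadratic residues among the 4: 1.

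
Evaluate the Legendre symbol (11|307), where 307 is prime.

Reciprocity: 11 ≡ 3 and 307 ≡ 3 (mod 4), so (11/307) = −(307/11).
Reduce top mod 11: now compute (10/11).
Pull out 2: since 11 ≡ 3 (mod 8), (2/11) = -1.
Reciprocity: 5 ≡ 1 and 11 ≡ 3 (mod 4), so (5/11) = +(11/5).
Reduce top mod 5: now compute (1/5).
Reached (1/5) = 1. Collecting the sign flips along the way, the symbol is +1.

1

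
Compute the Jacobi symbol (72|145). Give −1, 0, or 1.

1

Pull out 2^3: since 145 ≡ 1 (mod 8), (2/145) = +1, so (2/145)^3 = +1.
Reciprocity: 9 ≡ 1 and 145 ≡ 1 (mod 4), so (9/145) = +(145/9).
Reduce top mod 9: now compute (1/9).
Reached (1/9) = 1. Collecting the sign flips along the way, the symbol is +1.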